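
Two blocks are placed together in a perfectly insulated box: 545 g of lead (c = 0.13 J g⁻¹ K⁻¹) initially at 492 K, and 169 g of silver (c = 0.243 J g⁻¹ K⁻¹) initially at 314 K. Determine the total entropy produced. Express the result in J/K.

ΔS_total = 2.5 J/K

Energy balance: T_f = (m₁c₁T₁ + m₂c₂T₂)/(m₁c₁ + m₂c₂) = 426.68 K.
ΔS₁ = m₁c₁ ln(T_f/T₁) = 70.85 × ln(426.68/492) = -10.09 J/K.
ΔS₂ = m₂c₂ ln(T_f/T₂) = 41.067 × ln(426.68/314) = 12.59 J/K.
ΔS_total = -10.09 + 12.59 = 2.5 J/K.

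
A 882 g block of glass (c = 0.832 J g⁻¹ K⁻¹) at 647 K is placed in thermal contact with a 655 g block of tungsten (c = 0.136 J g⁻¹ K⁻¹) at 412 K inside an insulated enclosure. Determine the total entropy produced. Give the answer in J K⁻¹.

ΔS_total = 7.2 J/K

Energy balance: T_f = (m₁c₁T₁ + m₂c₂T₂)/(m₁c₁ + m₂c₂) = 621.56 K.
ΔS₁ = m₁c₁ ln(T_f/T₁) = 733.824 × ln(621.56/647) = -29.435 J/K.
ΔS₂ = m₂c₂ ln(T_f/T₂) = 89.08 × ln(621.56/412) = 36.631 J/K.
ΔS_total = -29.435 + 36.631 = 7.2 J/K.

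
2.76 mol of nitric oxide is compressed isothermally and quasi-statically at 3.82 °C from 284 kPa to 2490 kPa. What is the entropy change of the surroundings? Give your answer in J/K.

ΔS_surr = 49.8 J/K

For an isothermal ideal gas ΔS_gas = nR ln(P₁/P₂) = 2.76 × 8.314 × ln(284/2490) = -49.8 J/K.
The process is reversible, so ΔS_surr = −ΔS_gas = 49.8 J/K and ΔS_universe = 0.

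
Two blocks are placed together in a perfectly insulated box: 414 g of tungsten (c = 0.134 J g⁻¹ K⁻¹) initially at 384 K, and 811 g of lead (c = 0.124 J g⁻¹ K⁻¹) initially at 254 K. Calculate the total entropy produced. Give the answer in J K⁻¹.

Energy balance: T_f = (m₁c₁T₁ + m₂c₂T₂)/(m₁c₁ + m₂c₂) = 300.22 K.
ΔS₁ = m₁c₁ ln(T_f/T₁) = 55.476 × ln(300.22/384) = -13.65 J/K.
ΔS₂ = m₂c₂ ln(T_f/T₂) = 100.564 × ln(300.22/254) = 16.81 J/K.
ΔS_total = -13.65 + 16.81 = 3.16 J/K.

ΔS_total = 3.16 J/K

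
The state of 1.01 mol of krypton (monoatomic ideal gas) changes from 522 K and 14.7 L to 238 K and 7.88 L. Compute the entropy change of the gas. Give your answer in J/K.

ΔS = -15.1 J/K

Entropy is a state function: ΔS = nC_V ln(T₂/T₁) + nR ln(V₂/V₁), with C_V = 3R/2 = 12.47 J mol⁻¹ K⁻¹ for a monoatomic ideal gas.
ΔS = 1.01 × [12.47 × ln(238/522) + 8.314 × ln(7.88/14.7)] = -15.1 J/K.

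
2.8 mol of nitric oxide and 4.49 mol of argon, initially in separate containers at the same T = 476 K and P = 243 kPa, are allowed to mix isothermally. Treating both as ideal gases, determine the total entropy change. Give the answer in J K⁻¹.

Mole fractions: x_A = 2.8/7.29 = 0.384, x_B = 0.616.
ΔS_mix = −R(n_A ln x_A + n_B ln x_B) = −8.314 × (2.8 ln 0.384 + 4.49 ln 0.616) = 40.4 J/K.

ΔS_mix = 40.4 J/K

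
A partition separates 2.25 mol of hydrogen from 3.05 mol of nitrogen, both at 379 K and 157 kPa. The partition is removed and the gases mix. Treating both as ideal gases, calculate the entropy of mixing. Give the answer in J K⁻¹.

Mole fractions: x_A = 2.25/5.3 = 0.425, x_B = 0.575.
ΔS_mix = −R(n_A ln x_A + n_B ln x_B) = −8.314 × (2.25 ln 0.425 + 3.05 ln 0.575) = 30 J/K.

ΔS_mix = 30 J/K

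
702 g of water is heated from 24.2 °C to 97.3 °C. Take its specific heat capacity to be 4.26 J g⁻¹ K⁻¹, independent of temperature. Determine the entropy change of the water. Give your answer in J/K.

In kelvin: T₁ = 297.35 K, T₂ = 370.45 K. ΔS = ∫dQ_rev/T = m c ln(T₂/T₁) = 702 × 4.26 × ln(370.45/297.35) = 657 J/K.

ΔS = 657 J/K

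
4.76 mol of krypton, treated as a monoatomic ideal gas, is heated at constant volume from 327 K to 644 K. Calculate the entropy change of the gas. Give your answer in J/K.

ΔS = 40.2 J/K

At constant volume, ΔS = nC_V ln(T₂/T₁) with C_V = 3R/2 = 12.47 J mol⁻¹ K⁻¹.
ΔS = 4.76 × 12.47 × ln(644/327) = 40.2 J/K.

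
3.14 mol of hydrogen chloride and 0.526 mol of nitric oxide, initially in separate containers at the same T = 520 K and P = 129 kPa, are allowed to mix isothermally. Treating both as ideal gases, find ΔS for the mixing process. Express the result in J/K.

Mole fractions: x_A = 3.14/3.67 = 0.857, x_B = 0.143.
ΔS_mix = −R(n_A ln x_A + n_B ln x_B) = −8.314 × (3.14 ln 0.857 + 0.526 ln 0.143) = 12.5 J/K.

ΔS_mix = 12.5 J/K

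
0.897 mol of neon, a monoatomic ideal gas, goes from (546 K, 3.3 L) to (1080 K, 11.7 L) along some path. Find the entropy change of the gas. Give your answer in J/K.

ΔS = 17.1 J/K

Entropy is a state function: ΔS = nC_V ln(T₂/T₁) + nR ln(V₂/V₁), with C_V = 3R/2 = 12.47 J mol⁻¹ K⁻¹ for a monoatomic ideal gas.
ΔS = 0.897 × [12.47 × ln(1080/546) + 8.314 × ln(11.7/3.3)] = 17.1 J/K.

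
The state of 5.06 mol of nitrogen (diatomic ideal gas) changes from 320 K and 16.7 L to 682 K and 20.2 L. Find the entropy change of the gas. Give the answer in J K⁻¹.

ΔS = 87.6 J/K

Entropy is a state function: ΔS = nC_V ln(T₂/T₁) + nR ln(V₂/V₁), with C_V = 5R/2 = 20.79 J mol⁻¹ K⁻¹ for a diatomic ideal gas.
ΔS = 5.06 × [20.79 × ln(682/320) + 8.314 × ln(20.2/16.7)] = 87.6 J/K.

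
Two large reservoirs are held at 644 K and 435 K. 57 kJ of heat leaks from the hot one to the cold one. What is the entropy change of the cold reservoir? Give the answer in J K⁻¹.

The cold reservoir gains heat Q, so ΔS_cold = +Q/T_C = 57000/435 = 131 J/K.

ΔS_cold = 131 J/K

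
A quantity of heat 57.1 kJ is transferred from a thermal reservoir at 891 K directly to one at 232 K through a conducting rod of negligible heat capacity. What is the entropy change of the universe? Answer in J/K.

ΔS_hot = −Q/T_H = −57100/891 = -64.09 J/K and ΔS_cold = +Q/T_C = 57100/232 = 246.1 J/K.
ΔS_total = -64.09 + 246.1 = 182 J/K, positive as the second law requires.

ΔS_total = 182 J/K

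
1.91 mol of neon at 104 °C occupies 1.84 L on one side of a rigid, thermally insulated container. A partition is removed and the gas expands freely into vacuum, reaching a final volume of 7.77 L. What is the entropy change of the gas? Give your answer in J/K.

ΔS_gas = 22.9 J/K

For an ideal gas in free expansion Q = 0 and W = 0, so T is unchanged.
Entropy is a state function; using a reversible isothermal path, ΔS_gas = nR ln(V₂/V₁) = 1.91 × 8.314 × ln(7.77/1.84) = 22.9 J/K.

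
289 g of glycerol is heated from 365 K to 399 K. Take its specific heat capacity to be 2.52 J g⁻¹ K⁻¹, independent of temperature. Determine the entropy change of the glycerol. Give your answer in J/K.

ΔS = 64.9 J/K

ΔS = ∫dQ_rev/T = m c ln(T₂/T₁) = 289 × 2.52 × ln(399/365) = 64.9 J/K.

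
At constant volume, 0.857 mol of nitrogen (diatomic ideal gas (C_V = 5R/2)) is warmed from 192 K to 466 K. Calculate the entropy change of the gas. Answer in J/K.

ΔS = 15.8 J/K

At constant volume, ΔS = nC_V ln(T₂/T₁) with C_V = 5R/2 = 20.79 J mol⁻¹ K⁻¹.
ΔS = 0.857 × 20.79 × ln(466/192) = 15.8 J/K.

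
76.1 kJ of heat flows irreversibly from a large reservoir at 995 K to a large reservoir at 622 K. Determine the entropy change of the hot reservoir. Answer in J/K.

The hot reservoir loses heat Q, so ΔS_hot = −Q/T_H = −76100/995 = -76.5 J/K.

ΔS_hot = -76.5 J/K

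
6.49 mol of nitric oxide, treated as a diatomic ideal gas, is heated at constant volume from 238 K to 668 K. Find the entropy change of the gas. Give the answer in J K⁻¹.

At constant volume, ΔS = nC_V ln(T₂/T₁) with C_V = 5R/2 = 20.79 J mol⁻¹ K⁻¹.
ΔS = 6.49 × 20.79 × ln(668/238) = 139 J/K.

ΔS = 139 J/K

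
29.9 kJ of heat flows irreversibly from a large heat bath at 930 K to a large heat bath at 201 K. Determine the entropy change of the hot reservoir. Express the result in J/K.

ΔS_hot = -32.2 J/K

The hot reservoir loses heat Q, so ΔS_hot = −Q/T_H = −29900/930 = -32.2 J/K.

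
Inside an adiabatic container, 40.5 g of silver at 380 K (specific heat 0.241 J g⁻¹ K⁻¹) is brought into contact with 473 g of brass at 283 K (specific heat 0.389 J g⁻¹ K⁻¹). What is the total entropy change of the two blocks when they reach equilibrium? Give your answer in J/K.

Energy balance: T_f = (m₁c₁T₁ + m₂c₂T₂)/(m₁c₁ + m₂c₂) = 287.89 K.
ΔS₁ = m₁c₁ ln(T_f/T₁) = 9.7605 × ln(287.89/380) = -2.71 J/K.
ΔS₂ = m₂c₂ ln(T_f/T₂) = 183.997 × ln(287.89/283) = 3.15 J/K.
ΔS_total = -2.71 + 3.15 = 0.44 J/K.

ΔS_total = 0.44 J/K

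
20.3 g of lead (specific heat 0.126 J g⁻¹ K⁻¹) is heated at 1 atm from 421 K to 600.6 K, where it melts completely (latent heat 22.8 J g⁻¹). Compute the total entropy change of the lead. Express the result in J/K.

Warming step: ΔS₁ = m c ln(T_tr/T_i) = 20.3 × 0.126 × ln(600.6/421) = 0.9088 J/K.
Phase change: ΔS₂ = +mL/T_tr = 20.3 × 22.8 / 600.6 = 0.7706 J/K.
ΔS_total = (0.9088) + (0.7706) = 1.68 J/K.

ΔS = 1.68 J/K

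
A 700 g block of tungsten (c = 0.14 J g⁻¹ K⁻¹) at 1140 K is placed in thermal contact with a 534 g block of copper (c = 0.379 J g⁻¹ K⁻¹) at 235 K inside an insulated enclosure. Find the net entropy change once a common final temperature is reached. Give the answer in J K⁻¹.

ΔS_total = 89.7 J/K

Energy balance: T_f = (m₁c₁T₁ + m₂c₂T₂)/(m₁c₁ + m₂c₂) = 530.25 K.
ΔS₁ = m₁c₁ ln(T_f/T₁) = 98 × ln(530.25/1140) = -75.01 J/K.
ΔS₂ = m₂c₂ ln(T_f/T₂) = 202.386 × ln(530.25/235) = 164.7 J/K.
ΔS_total = -75.01 + 164.7 = 89.7 J/K.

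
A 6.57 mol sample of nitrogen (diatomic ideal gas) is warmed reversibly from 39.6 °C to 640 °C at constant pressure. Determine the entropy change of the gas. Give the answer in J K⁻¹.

In kelvin: T₁ = 312.75 K, T₂ = 913.15 K. At constant pressure, ΔS = nC_p ln(T₂/T₁) with C_p = 7R/2 = 29.1 J mol⁻¹ K⁻¹.
ΔS = 6.57 × 29.1 × ln(913.15/312.75) = 205 J/K.

ΔS = 205 J/K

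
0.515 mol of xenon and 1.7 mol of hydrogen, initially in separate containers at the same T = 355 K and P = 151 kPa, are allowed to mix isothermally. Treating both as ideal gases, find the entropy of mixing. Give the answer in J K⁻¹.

Mole fractions: x_A = 0.515/2.21 = 0.233, x_B = 0.767.
ΔS_mix = −R(n_A ln x_A + n_B ln x_B) = −8.314 × (0.515 ln 0.233 + 1.7 ln 0.767) = 9.99 J/K.

ΔS_mix = 9.99 J/K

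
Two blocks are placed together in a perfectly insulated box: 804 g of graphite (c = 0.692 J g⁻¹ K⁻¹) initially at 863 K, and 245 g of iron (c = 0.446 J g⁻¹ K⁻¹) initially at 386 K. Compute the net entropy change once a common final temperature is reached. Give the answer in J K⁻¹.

Energy balance: T_f = (m₁c₁T₁ + m₂c₂T₂)/(m₁c₁ + m₂c₂) = 784.7 K.
ΔS₁ = m₁c₁ ln(T_f/T₁) = 556.368 × ln(784.7/863) = -52.92 J/K.
ΔS₂ = m₂c₂ ln(T_f/T₂) = 109.27 × ln(784.7/386) = 77.52 J/K.
ΔS_total = -52.92 + 77.52 = 24.6 J/K.

ΔS_total = 24.6 J/K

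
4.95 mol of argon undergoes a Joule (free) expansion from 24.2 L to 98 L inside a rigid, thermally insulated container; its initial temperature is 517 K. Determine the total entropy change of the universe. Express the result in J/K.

ΔS_universe = 57.6 J/K

No heat is exchanged and no work is done, so the ideal-gas temperature stays constant.
Entropy is a state function; using a reversible isothermal path, ΔS_gas = nR ln(V₂/V₁) = 4.95 × 8.314 × ln(98/24.2) = 57.6 J/K.
The insulated surroundings exchange no heat, so ΔS_surr = 0 and ΔS_universe = ΔS_gas.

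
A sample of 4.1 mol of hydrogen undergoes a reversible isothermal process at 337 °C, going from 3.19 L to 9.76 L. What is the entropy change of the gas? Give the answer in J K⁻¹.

ΔS_gas = 38.1 J/K

For an isothermal ideal gas ΔS_gas = nR ln(V₂/V₁) = 4.1 × 8.314 × ln(9.76/3.19) = 38.1 J/K.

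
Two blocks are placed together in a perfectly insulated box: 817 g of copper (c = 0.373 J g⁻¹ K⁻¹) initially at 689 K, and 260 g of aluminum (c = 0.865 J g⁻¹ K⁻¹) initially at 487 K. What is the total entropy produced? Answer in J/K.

ΔS_total = 7.62 J/K

Energy balance: T_f = (m₁c₁T₁ + m₂c₂T₂)/(m₁c₁ + m₂c₂) = 603.23 K.
ΔS₁ = m₁c₁ ln(T_f/T₁) = 304.741 × ln(603.23/689) = -40.515 J/K.
ΔS₂ = m₂c₂ ln(T_f/T₂) = 224.9 × ln(603.23/487) = 48.135 J/K.
ΔS_total = -40.515 + 48.135 = 7.62 J/K.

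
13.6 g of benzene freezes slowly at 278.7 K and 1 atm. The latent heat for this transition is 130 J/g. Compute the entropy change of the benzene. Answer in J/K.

Heat released by the substance: Q = −mL = −13.6 × 130 = −1768 J.
At constant T, ΔS = Q_rev/T = −1768 / 278.7 = -6.34 J/K.

ΔS = -6.34 J/K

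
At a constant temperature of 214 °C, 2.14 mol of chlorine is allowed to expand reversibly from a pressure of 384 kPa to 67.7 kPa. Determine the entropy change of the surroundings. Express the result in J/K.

ΔS_surr = -30.9 J/K

For an isothermal ideal gas ΔS_gas = nR ln(P₁/P₂) = 2.14 × 8.314 × ln(384/67.7) = 30.9 J/K.
The process is reversible, so ΔS_surr = −ΔS_gas = -30.9 J/K and ΔS_universe = 0.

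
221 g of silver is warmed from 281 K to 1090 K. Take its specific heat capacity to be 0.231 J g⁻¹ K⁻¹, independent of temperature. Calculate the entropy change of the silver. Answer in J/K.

ΔS = 69.2 J/K

ΔS = ∫dQ_rev/T = m c ln(T₂/T₁) = 221 × 0.231 × ln(1090/281) = 69.2 J/K.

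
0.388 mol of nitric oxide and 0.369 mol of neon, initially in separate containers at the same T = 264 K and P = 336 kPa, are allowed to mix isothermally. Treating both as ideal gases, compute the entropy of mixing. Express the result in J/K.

ΔS_mix = 4.36 J/K

Mole fractions: x_A = 0.388/0.757 = 0.513, x_B = 0.487.
ΔS_mix = −R(n_A ln x_A + n_B ln x_B) = −8.314 × (0.388 ln 0.513 + 0.369 ln 0.487) = 4.36 J/K.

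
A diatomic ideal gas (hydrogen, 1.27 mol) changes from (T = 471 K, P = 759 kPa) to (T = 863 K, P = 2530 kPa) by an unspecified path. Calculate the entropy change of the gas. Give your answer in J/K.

ΔS = nC_p ln(T₂/T₁) − nR ln(P₂/P₁), with C_p = 7R/2 = 29.1 J mol⁻¹ K⁻¹ for a diatomic ideal gas.
ΔS = 1.27 × [29.1 × ln(863/471) − 8.314 × ln(2530/759)] = 9.67 J/K.

ΔS = 9.67 J/K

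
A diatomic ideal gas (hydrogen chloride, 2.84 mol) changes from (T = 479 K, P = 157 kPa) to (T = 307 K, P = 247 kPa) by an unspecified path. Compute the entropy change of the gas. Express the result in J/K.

ΔS = nC_p ln(T₂/T₁) − nR ln(P₂/P₁), with C_p = 7R/2 = 29.1 J mol⁻¹ K⁻¹ for a diatomic ideal gas.
ΔS = 2.84 × [29.1 × ln(307/479) − 8.314 × ln(247/157)] = -47.5 J/K.

ΔS = -47.5 J/K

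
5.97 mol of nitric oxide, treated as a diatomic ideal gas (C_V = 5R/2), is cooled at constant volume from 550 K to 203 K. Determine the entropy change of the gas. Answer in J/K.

At constant volume, ΔS = nC_V ln(T₂/T₁) with C_V = 5R/2 = 20.79 J mol⁻¹ K⁻¹.
ΔS = 5.97 × 20.79 × ln(203/550) = -124 J/K.

ΔS = -124 J/K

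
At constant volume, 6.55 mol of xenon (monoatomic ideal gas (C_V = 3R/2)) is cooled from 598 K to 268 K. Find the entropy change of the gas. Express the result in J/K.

ΔS = -65.6 J/K

At constant volume, ΔS = nC_V ln(T₂/T₁) with C_V = 3R/2 = 12.47 J mol⁻¹ K⁻¹.
ΔS = 6.55 × 12.47 × ln(268/598) = -65.6 J/K.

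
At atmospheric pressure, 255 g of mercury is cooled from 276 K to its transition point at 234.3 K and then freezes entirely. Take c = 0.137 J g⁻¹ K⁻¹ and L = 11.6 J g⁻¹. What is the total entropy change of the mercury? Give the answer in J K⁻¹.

ΔS = -18.3 J/K

Cooling step: ΔS₁ = m c ln(T_tr/T_i) = 255 × 0.137 × ln(234.3/276) = -5.722 J/K.
Phase change: ΔS₂ = −mL/T_tr = −255 × 11.6 / 234.3 = -12.62 J/K.
ΔS_total = (-5.722) + (-12.62) = -18.3 J/K.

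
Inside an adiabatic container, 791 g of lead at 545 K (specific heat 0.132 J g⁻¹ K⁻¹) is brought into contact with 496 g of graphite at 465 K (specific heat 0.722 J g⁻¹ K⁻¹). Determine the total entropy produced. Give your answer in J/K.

ΔS_total = 1.05 J/K

Energy balance: T_f = (m₁c₁T₁ + m₂c₂T₂)/(m₁c₁ + m₂c₂) = 483.06 K.
ΔS₁ = m₁c₁ ln(T_f/T₁) = 104.412 × ln(483.06/545) = -12.597 J/K.
ΔS₂ = m₂c₂ ln(T_f/T₂) = 358.112 × ln(483.06/465) = 13.645 J/K.
ΔS_total = -12.597 + 13.645 = 1.05 J/K.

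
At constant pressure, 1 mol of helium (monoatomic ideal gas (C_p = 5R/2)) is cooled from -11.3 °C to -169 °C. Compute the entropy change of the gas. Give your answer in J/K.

In kelvin: T₁ = 261.85 K, T₂ = 104.15 K. At constant pressure, ΔS = nC_p ln(T₂/T₁) with C_p = 5R/2 = 20.79 J mol⁻¹ K⁻¹.
ΔS = 1 × 20.79 × ln(104.15/261.85) = -19.2 J/K.

ΔS = -19.2 J/K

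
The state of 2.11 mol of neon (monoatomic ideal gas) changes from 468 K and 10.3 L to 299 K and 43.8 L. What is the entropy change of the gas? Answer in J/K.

ΔS = 13.6 J/K

Entropy is a state function: ΔS = nC_V ln(T₂/T₁) + nR ln(V₂/V₁), with C_V = 3R/2 = 12.47 J mol⁻¹ K⁻¹ for a monoatomic ideal gas.
ΔS = 2.11 × [12.47 × ln(299/468) + 8.314 × ln(43.8/10.3)] = 13.6 J/K.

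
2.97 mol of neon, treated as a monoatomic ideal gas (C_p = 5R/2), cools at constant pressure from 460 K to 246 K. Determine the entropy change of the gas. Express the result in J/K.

At constant pressure, ΔS = nC_p ln(T₂/T₁) with C_p = 5R/2 = 20.79 J mol⁻¹ K⁻¹.
ΔS = 2.97 × 20.79 × ln(246/460) = -38.6 J/K.

ΔS = -38.6 J/K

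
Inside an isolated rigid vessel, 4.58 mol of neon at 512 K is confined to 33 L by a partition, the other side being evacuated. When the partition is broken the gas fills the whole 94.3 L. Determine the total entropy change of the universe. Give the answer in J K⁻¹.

ΔS_universe = 40 J/K

No heat is exchanged and no work is done, so the ideal-gas temperature stays constant.
Entropy is a state function; using a reversible isothermal path, ΔS_gas = nR ln(V₂/V₁) = 4.58 × 8.314 × ln(94.3/33) = 40 J/K.
The insulated surroundings exchange no heat, so ΔS_surr = 0 and ΔS_universe = ΔS_gas.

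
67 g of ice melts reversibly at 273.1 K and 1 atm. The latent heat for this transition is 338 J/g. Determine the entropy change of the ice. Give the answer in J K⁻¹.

Heat absorbed by the substance: Q = mL = 67 × 338 = 22646 J.
At constant T, ΔS = Q_rev/T = 22646 / 273.1 = 82.9 J/K.

ΔS = 82.9 J/K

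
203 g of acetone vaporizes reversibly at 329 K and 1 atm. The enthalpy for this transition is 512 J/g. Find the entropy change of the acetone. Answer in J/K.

ΔS = 316 J/K

Heat absorbed by the substance: Q = mL = 203 × 512 = 103936 J.
At constant T, ΔS = Q_rev/T = 103936 / 329 = 316 J/K.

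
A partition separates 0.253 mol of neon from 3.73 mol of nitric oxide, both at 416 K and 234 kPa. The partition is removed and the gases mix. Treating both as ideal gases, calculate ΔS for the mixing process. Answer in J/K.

ΔS_mix = 7.83 J/K

Mole fractions: x_A = 0.253/3.98 = 0.0635, x_B = 0.936.
ΔS_mix = −R(n_A ln x_A + n_B ln x_B) = −8.314 × (0.253 ln 0.0635 + 3.73 ln 0.936) = 7.83 J/K.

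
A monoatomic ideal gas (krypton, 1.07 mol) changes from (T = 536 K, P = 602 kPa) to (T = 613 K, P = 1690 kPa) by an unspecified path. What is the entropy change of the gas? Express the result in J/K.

ΔS = -6.2 J/K

ΔS = nC_p ln(T₂/T₁) − nR ln(P₂/P₁), with C_p = 5R/2 = 20.79 J mol⁻¹ K⁻¹ for a monoatomic ideal gas.
ΔS = 1.07 × [20.79 × ln(613/536) − 8.314 × ln(1690/602)] = -6.2 J/K.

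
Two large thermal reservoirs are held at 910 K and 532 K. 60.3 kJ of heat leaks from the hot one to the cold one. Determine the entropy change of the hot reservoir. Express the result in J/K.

ΔS_hot = -66.3 J/K

The hot reservoir loses heat Q, so ΔS_hot = −Q/T_H = −60300/910 = -66.3 J/K.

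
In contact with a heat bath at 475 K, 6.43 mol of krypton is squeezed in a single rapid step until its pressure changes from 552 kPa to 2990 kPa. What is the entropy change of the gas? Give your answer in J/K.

Entropy is a state function, so ΔS_gas depends only on the end states.
For an isothermal ideal gas ΔS_gas = nR ln(P₁/P₂) = 6.43 × 8.314 × ln(552/2990) = -90.3 J/K.

ΔS_gas = -90.3 J/K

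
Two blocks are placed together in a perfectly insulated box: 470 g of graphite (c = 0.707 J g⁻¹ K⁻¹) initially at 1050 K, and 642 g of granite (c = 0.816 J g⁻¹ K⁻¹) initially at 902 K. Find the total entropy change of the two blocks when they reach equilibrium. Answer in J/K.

ΔS_total = 2.37 J/K

Energy balance: T_f = (m₁c₁T₁ + m₂c₂T₂)/(m₁c₁ + m₂c₂) = 959.44 K.
ΔS₁ = m₁c₁ ln(T_f/T₁) = 332.29 × ln(959.44/1050) = -29.97 J/K.
ΔS₂ = m₂c₂ ln(T_f/T₂) = 523.872 × ln(959.44/902) = 32.34 J/K.
ΔS_total = -29.97 + 32.34 = 2.37 J/K.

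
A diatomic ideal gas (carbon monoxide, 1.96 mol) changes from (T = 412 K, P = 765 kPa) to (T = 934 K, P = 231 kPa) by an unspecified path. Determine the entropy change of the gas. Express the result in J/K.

ΔS = nC_p ln(T₂/T₁) − nR ln(P₂/P₁), with C_p = 7R/2 = 29.1 J mol⁻¹ K⁻¹ for a diatomic ideal gas.
ΔS = 1.96 × [29.1 × ln(934/412) − 8.314 × ln(231/765)] = 66.2 J/K.

ΔS = 66.2 J/K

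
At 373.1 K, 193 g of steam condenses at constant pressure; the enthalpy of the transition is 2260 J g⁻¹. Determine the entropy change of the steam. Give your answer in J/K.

Heat released by the substance: Q = −mL = −193 × 2260 = −436180 J.
At constant T, ΔS = Q_rev/T = −436180 / 373.1 = -1170 J/K.

ΔS = -1170 J/K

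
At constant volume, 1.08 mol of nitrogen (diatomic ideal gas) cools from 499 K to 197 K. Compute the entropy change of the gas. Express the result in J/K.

ΔS = -20.9 J/K

At constant volume, ΔS = nC_V ln(T₂/T₁) with C_V = 5R/2 = 20.79 J mol⁻¹ K⁻¹.
ΔS = 1.08 × 20.79 × ln(197/499) = -20.9 J/K.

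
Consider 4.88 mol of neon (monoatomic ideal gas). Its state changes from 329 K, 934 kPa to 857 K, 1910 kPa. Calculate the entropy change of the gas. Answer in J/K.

ΔS = nC_p ln(T₂/T₁) − nR ln(P₂/P₁), with C_p = 5R/2 = 20.79 J mol⁻¹ K⁻¹ for a monoatomic ideal gas.
ΔS = 4.88 × [20.79 × ln(857/329) − 8.314 × ln(1910/934)] = 68.1 J/K.

ΔS = 68.1 J/K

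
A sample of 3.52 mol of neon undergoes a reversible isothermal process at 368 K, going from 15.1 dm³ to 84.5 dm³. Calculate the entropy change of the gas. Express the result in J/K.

For an isothermal ideal gas ΔS_gas = nR ln(V₂/V₁) = 3.52 × 8.314 × ln(84.5/15.1) = 50.4 J/K.

ΔS_gas = 50.4 J/K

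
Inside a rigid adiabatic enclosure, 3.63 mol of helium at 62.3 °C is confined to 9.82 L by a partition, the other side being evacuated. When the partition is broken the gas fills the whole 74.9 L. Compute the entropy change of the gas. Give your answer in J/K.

ΔS_gas = 61.3 J/K

For an ideal gas in free expansion Q = 0 and W = 0, so T is unchanged.
Entropy is a state function; using a reversible isothermal path, ΔS_gas = nR ln(V₂/V₁) = 3.63 × 8.314 × ln(74.9/9.82) = 61.3 J/K.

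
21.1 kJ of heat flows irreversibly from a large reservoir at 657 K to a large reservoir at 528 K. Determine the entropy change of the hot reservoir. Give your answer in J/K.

The hot reservoir loses heat Q, so ΔS_hot = −Q/T_H = −21100/657 = -32.1 J/K.

ΔS_hot = -32.1 J/K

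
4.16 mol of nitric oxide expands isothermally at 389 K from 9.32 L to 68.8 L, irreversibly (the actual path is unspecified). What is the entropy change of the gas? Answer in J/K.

ΔS_gas = 69.1 J/K

Entropy is a state function, so ΔS_gas depends only on the end states.
For an isothermal ideal gas ΔS_gas = nR ln(V₂/V₁) = 4.16 × 8.314 × ln(68.8/9.32) = 69.1 J/K.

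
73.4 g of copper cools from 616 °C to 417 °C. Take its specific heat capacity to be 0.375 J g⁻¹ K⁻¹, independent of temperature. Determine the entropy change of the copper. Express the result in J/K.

ΔS = -6.97 J/K

In kelvin: T₁ = 889.15 K, T₂ = 690.15 K. ΔS = ∫dQ_rev/T = m c ln(T₂/T₁) = 73.4 × 0.375 × ln(690.15/889.15) = -6.97 J/K.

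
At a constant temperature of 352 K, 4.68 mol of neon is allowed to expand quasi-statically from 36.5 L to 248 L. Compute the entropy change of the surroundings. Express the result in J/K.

ΔS_surr = -74.6 J/K

For an isothermal ideal gas ΔS_gas = nR ln(V₂/V₁) = 4.68 × 8.314 × ln(248/36.5) = 74.6 J/K.
The process is reversible, so ΔS_surr = −ΔS_gas = -74.6 J/K and ΔS_universe = 0.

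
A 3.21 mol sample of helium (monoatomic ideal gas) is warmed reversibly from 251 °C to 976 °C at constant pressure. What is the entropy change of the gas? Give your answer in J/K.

In kelvin: T₁ = 524.15 K, T₂ = 1249.15 K. At constant pressure, ΔS = nC_p ln(T₂/T₁) with C_p = 5R/2 = 20.79 J mol⁻¹ K⁻¹.
ΔS = 3.21 × 20.79 × ln(1249.15/524.15) = 57.9 J/K.

ΔS = 57.9 J/K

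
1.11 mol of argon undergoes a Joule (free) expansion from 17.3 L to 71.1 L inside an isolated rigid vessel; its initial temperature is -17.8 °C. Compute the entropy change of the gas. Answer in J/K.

ΔS_gas = 13 J/K

No heat is exchanged and no work is done, so the ideal-gas temperature stays constant.
Entropy is a state function; using a reversible isothermal path, ΔS_gas = nR ln(V₂/V₁) = 1.11 × 8.314 × ln(71.1/17.3) = 13 J/K.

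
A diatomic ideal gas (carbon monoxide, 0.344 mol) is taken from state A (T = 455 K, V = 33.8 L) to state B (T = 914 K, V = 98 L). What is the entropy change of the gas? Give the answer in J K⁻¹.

Entropy is a state function: ΔS = nC_V ln(T₂/T₁) + nR ln(V₂/V₁), with C_V = 5R/2 = 20.79 J mol⁻¹ K⁻¹ for a diatomic ideal gas.
ΔS = 0.344 × [20.79 × ln(914/455) + 8.314 × ln(98/33.8)] = 8.03 J/K.

ΔS = 8.03 J/K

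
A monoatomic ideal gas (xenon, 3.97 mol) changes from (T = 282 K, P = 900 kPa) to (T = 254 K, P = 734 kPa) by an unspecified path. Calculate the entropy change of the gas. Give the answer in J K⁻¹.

ΔS = nC_p ln(T₂/T₁) − nR ln(P₂/P₁), with C_p = 5R/2 = 20.79 J mol⁻¹ K⁻¹ for a monoatomic ideal gas.
ΔS = 3.97 × [20.79 × ln(254/282) − 8.314 × ln(734/900)] = -1.9 J/K.

ΔS = -1.9 J/K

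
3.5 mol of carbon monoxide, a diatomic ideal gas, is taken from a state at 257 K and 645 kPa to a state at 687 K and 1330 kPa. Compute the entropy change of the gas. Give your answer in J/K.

ΔS = 79.1 J/K

ΔS = nC_p ln(T₂/T₁) − nR ln(P₂/P₁), with C_p = 7R/2 = 29.1 J mol⁻¹ K⁻¹ for a diatomic ideal gas.
ΔS = 3.5 × [29.1 × ln(687/257) − 8.314 × ln(1330/645)] = 79.1 J/K.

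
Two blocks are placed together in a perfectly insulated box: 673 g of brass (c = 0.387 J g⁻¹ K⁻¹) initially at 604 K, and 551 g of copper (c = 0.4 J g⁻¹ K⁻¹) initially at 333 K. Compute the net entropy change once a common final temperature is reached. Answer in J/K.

ΔS_total = 20.5 J/K

Energy balance: T_f = (m₁c₁T₁ + m₂c₂T₂)/(m₁c₁ + m₂c₂) = 479.79 K.
ΔS₁ = m₁c₁ ln(T_f/T₁) = 260.451 × ln(479.79/604) = -59.96 J/K.
ΔS₂ = m₂c₂ ln(T_f/T₂) = 220.4 × ln(479.79/333) = 80.49 J/K.
ΔS_total = -59.96 + 80.49 = 20.5 J/K.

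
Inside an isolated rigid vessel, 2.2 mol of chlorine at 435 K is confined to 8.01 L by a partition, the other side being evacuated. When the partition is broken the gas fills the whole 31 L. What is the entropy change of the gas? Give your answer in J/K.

For an ideal gas in free expansion Q = 0 and W = 0, so T is unchanged.
Entropy is a state function; using a reversible isothermal path, ΔS_gas = nR ln(V₂/V₁) = 2.2 × 8.314 × ln(31/8.01) = 24.8 J/K.

ΔS_gas = 24.8 J/K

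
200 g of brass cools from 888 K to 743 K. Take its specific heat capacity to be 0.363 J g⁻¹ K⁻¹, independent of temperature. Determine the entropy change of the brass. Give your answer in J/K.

ΔS = -12.9 J/K

ΔS = ∫dQ_rev/T = m c ln(T₂/T₁) = 200 × 0.363 × ln(743/888) = -12.9 J/K.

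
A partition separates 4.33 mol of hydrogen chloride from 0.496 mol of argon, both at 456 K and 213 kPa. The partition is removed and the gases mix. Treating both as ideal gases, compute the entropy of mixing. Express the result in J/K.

ΔS_mix = 13.3 J/K

Mole fractions: x_A = 4.33/4.83 = 0.897, x_B = 0.103.
ΔS_mix = −R(n_A ln x_A + n_B ln x_B) = −8.314 × (4.33 ln 0.897 + 0.496 ln 0.103) = 13.3 J/K.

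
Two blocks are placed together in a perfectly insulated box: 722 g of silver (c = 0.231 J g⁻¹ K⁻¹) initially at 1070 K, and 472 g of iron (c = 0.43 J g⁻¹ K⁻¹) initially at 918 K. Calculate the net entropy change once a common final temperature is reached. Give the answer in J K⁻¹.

Energy balance: T_f = (m₁c₁T₁ + m₂c₂T₂)/(m₁c₁ + m₂c₂) = 986.56 K.
ΔS₁ = m₁c₁ ln(T_f/T₁) = 166.782 × ln(986.56/1070) = -13.54 J/K.
ΔS₂ = m₂c₂ ln(T_f/T₂) = 202.96 × ln(986.56/918) = 14.62 J/K.
ΔS_total = -13.54 + 14.62 = 1.08 J/K.

ΔS_total = 1.08 J/K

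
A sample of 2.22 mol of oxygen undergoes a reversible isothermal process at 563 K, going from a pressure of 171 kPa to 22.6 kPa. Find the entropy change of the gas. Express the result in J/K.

For an isothermal ideal gas ΔS_gas = nR ln(P₁/P₂) = 2.22 × 8.314 × ln(171/22.6) = 37.4 J/K.

ΔS_gas = 37.4 J/K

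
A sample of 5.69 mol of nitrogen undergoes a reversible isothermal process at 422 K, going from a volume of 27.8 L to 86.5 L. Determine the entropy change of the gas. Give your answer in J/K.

ΔS_gas = 53.7 J/K

For an isothermal ideal gas ΔS_gas = nR ln(V₂/V₁) = 5.69 × 8.314 × ln(86.5/27.8) = 53.7 J/K.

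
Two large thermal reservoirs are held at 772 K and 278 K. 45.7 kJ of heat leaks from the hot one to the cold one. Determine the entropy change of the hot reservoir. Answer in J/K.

ΔS_hot = -59.2 J/K

The hot reservoir loses heat Q, so ΔS_hot = −Q/T_H = −45700/772 = -59.2 J/K.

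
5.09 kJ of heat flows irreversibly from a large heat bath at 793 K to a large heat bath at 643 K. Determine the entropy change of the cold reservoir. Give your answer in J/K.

The cold reservoir gains heat Q, so ΔS_cold = +Q/T_C = 5090/643 = 7.92 J/K.

ΔS_cold = 7.92 J/K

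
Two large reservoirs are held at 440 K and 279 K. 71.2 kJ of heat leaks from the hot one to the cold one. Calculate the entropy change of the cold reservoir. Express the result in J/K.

ΔS_cold = 255 J/K

The cold reservoir gains heat Q, so ΔS_cold = +Q/T_C = 71200/279 = 255 J/K.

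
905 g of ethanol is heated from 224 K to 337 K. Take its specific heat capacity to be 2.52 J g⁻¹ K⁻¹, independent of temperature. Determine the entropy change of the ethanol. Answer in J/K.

ΔS = ∫dQ_rev/T = m c ln(T₂/T₁) = 905 × 2.52 × ln(337/224) = 931 J/K.

ΔS = 931 J/K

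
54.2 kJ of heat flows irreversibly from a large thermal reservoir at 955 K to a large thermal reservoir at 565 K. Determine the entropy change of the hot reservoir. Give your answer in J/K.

The hot reservoir loses heat Q, so ΔS_hot = −Q/T_H = −54200/955 = -56.8 J/K.

ΔS_hot = -56.8 J/K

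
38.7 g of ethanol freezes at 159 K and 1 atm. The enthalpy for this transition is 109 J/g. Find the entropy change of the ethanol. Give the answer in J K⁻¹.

Heat released by the substance: Q = −mL = −38.7 × 109 = −4218.3 J.
At constant T, ΔS = Q_rev/T = −4218.3 / 159 = -26.5 J/K.

ΔS = -26.5 J/K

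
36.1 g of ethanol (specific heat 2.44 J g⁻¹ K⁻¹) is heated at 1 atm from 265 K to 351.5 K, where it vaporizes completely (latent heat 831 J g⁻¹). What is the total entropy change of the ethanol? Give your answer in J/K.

ΔS = 110 J/K

Warming step: ΔS₁ = m c ln(T_tr/T_i) = 36.1 × 2.44 × ln(351.5/265) = 24.88 J/K.
Phase change: ΔS₂ = +mL/T_tr = 36.1 × 831 / 351.5 = 85.35 J/K.
ΔS_total = (24.88) + (85.35) = 110 J/K.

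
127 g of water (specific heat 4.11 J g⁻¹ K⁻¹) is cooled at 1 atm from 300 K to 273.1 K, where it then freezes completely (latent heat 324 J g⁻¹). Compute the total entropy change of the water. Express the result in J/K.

Cooling step: ΔS₁ = m c ln(T_tr/T_i) = 127 × 4.11 × ln(273.1/300) = -49.04 J/K.
Phase change: ΔS₂ = −mL/T_tr = −127 × 324 / 273.1 = -150.7 J/K.
ΔS_total = (-49.04) + (-150.7) = -200 J/K.

ΔS = -200 J/K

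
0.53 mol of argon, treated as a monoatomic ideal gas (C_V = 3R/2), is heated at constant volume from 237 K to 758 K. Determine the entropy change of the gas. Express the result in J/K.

ΔS = 7.68 J/K

At constant volume, ΔS = nC_V ln(T₂/T₁) with C_V = 3R/2 = 12.47 J mol⁻¹ K⁻¹.
ΔS = 0.53 × 12.47 × ln(758/237) = 7.68 J/K.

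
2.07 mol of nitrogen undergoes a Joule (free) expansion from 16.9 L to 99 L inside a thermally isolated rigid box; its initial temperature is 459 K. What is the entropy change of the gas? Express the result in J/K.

ΔS_gas = 30.4 J/K

For an ideal gas in free expansion Q = 0 and W = 0, so T is unchanged.
Entropy is a state function; using a reversible isothermal path, ΔS_gas = nR ln(V₂/V₁) = 2.07 × 8.314 × ln(99/16.9) = 30.4 J/K.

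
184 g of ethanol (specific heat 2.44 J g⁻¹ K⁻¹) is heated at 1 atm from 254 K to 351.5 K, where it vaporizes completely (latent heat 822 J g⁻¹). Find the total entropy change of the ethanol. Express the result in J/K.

ΔS = 576 J/K

Warming step: ΔS₁ = m c ln(T_tr/T_i) = 184 × 2.44 × ln(351.5/254) = 145.9 J/K.
Phase change: ΔS₂ = +mL/T_tr = 184 × 822 / 351.5 = 430.3 J/K.
ΔS_total = (145.9) + (430.3) = 576 J/K.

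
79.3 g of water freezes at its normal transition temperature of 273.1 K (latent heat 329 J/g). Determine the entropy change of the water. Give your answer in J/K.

ΔS = -95.5 J/K

Heat released by the substance: Q = −mL = −79.3 × 329 = −26089.7 J.
At constant T, ΔS = Q_rev/T = −26089.7 / 273.1 = -95.5 J/K.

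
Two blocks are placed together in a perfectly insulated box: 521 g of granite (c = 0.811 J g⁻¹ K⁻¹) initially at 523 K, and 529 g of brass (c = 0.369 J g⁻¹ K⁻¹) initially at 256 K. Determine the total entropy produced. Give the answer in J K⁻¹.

ΔS_total = 30.8 J/K

Energy balance: T_f = (m₁c₁T₁ + m₂c₂T₂)/(m₁c₁ + m₂c₂) = 438.63 K.
ΔS₁ = m₁c₁ ln(T_f/T₁) = 422.531 × ln(438.63/523) = -74.33 J/K.
ΔS₂ = m₂c₂ ln(T_f/T₂) = 195.201 × ln(438.63/256) = 105.1 J/K.
ΔS_total = -74.33 + 105.1 = 30.8 J/K.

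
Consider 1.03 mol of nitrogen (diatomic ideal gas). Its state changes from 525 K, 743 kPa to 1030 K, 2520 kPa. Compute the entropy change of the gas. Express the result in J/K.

ΔS = nC_p ln(T₂/T₁) − nR ln(P₂/P₁), with C_p = 7R/2 = 29.1 J mol⁻¹ K⁻¹ for a diatomic ideal gas.
ΔS = 1.03 × [29.1 × ln(1030/525) − 8.314 × ln(2520/743)] = 9.74 J/K.

ΔS = 9.74 J/K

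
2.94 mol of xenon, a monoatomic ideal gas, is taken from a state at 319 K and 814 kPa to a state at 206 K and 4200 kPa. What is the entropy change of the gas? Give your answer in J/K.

ΔS = -66.8 J/K

ΔS = nC_p ln(T₂/T₁) − nR ln(P₂/P₁), with C_p = 5R/2 = 20.79 J mol⁻¹ K⁻¹ for a monoatomic ideal gas.
ΔS = 2.94 × [20.79 × ln(206/319) − 8.314 × ln(4200/814)] = -66.8 J/K.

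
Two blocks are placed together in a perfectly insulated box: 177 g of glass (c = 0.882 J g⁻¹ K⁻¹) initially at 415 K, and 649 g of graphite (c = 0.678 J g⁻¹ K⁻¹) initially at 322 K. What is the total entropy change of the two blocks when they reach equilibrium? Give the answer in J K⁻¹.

ΔS_total = 3.85 J/K

Energy balance: T_f = (m₁c₁T₁ + m₂c₂T₂)/(m₁c₁ + m₂c₂) = 346.35 K.
ΔS₁ = m₁c₁ ln(T_f/T₁) = 156.114 × ln(346.35/415) = -28.23 J/K.
ΔS₂ = m₂c₂ ln(T_f/T₂) = 440.022 × ln(346.35/322) = 32.08 J/K.
ΔS_total = -28.23 + 32.08 = 3.85 J/K.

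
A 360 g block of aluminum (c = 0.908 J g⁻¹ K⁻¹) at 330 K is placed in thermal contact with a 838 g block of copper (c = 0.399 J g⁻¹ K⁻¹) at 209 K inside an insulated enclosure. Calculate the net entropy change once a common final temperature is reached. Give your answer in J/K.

Energy balance: T_f = (m₁c₁T₁ + m₂c₂T₂)/(m₁c₁ + m₂c₂) = 268.82 K.
ΔS₁ = m₁c₁ ln(T_f/T₁) = 326.88 × ln(268.82/330) = -67.03 J/K.
ΔS₂ = m₂c₂ ln(T_f/T₂) = 334.362 × ln(268.82/209) = 84.16 J/K.
ΔS_total = -67.03 + 84.16 = 17.1 J/K.

ΔS_total = 17.1 J/K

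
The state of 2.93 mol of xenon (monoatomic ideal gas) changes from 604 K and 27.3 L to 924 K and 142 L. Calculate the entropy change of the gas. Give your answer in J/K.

Entropy is a state function: ΔS = nC_V ln(T₂/T₁) + nR ln(V₂/V₁), with C_V = 3R/2 = 12.47 J mol⁻¹ K⁻¹ for a monoatomic ideal gas.
ΔS = 2.93 × [12.47 × ln(924/604) + 8.314 × ln(142/27.3)] = 55.7 J/K.

ΔS = 55.7 J/K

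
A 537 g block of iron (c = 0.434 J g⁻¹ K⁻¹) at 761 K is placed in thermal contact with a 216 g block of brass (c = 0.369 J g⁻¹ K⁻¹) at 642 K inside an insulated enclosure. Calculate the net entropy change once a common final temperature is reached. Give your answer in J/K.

Energy balance: T_f = (m₁c₁T₁ + m₂c₂T₂)/(m₁c₁ + m₂c₂) = 730.67 K.
ΔS₁ = m₁c₁ ln(T_f/T₁) = 233.058 × ln(730.67/761) = -9.4775 J/K.
ΔS₂ = m₂c₂ ln(T_f/T₂) = 79.704 × ln(730.67/642) = 10.312 J/K.
ΔS_total = -9.4775 + 10.312 = 0.835 J/K.

ΔS_total = 0.835 J/K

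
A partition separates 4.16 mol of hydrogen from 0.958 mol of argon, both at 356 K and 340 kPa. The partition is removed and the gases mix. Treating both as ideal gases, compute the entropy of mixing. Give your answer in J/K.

ΔS_mix = 20.5 J/K

Mole fractions: x_A = 4.16/5.12 = 0.813, x_B = 0.187.
ΔS_mix = −R(n_A ln x_A + n_B ln x_B) = −8.314 × (4.16 ln 0.813 + 0.958 ln 0.187) = 20.5 J/K.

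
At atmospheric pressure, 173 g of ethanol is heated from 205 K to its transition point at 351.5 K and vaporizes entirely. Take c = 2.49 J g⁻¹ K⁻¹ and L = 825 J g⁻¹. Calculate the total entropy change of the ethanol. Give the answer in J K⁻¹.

ΔS = 638 J/K

Warming step: ΔS₁ = m c ln(T_tr/T_i) = 173 × 2.49 × ln(351.5/205) = 232.3 J/K.
Phase change: ΔS₂ = +mL/T_tr = 173 × 825 / 351.5 = 406 J/K.
ΔS_total = (232.3) + (406) = 638 J/K.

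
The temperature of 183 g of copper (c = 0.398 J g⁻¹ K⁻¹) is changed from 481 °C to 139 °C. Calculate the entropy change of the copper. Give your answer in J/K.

In kelvin: T₁ = 754.15 K, T₂ = 412.15 K. ΔS = ∫dQ_rev/T = m c ln(T₂/T₁) = 183 × 0.398 × ln(412.15/754.15) = -44 J/K.

ΔS = -44 J/K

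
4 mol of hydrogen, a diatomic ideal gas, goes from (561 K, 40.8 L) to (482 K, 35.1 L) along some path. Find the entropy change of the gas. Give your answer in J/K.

ΔS = -17.6 J/K

Entropy is a state function: ΔS = nC_V ln(T₂/T₁) + nR ln(V₂/V₁), with C_V = 5R/2 = 20.79 J mol⁻¹ K⁻¹ for a diatomic ideal gas.
ΔS = 4 × [20.79 × ln(482/561) + 8.314 × ln(35.1/40.8)] = -17.6 J/K.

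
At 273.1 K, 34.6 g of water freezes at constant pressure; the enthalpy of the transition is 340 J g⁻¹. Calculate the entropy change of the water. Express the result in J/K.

Heat released by the substance: Q = −mL = −34.6 × 340 = −11764 J.
At constant T, ΔS = Q_rev/T = −11764 / 273.1 = -43.1 J/K.

ΔS = -43.1 J/K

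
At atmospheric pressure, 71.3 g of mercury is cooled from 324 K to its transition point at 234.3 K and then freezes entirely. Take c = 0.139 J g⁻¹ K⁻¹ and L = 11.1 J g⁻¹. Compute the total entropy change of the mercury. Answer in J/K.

ΔS = -6.59 J/K

Cooling step: ΔS₁ = m c ln(T_tr/T_i) = 71.3 × 0.139 × ln(234.3/324) = -3.212 J/K.
Phase change: ΔS₂ = −mL/T_tr = −71.3 × 11.1 / 234.3 = -3.378 J/K.
ΔS_total = (-3.212) + (-3.378) = -6.59 J/K.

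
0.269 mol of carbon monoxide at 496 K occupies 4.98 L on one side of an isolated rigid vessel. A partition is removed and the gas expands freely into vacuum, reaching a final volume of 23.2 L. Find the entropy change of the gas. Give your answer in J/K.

ΔS_gas = 3.44 J/K

No heat is exchanged and no work is done, so the ideal-gas temperature stays constant.
Entropy is a state function; using a reversible isothermal path, ΔS_gas = nR ln(V₂/V₁) = 0.269 × 8.314 × ln(23.2/4.98) = 3.44 J/K.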